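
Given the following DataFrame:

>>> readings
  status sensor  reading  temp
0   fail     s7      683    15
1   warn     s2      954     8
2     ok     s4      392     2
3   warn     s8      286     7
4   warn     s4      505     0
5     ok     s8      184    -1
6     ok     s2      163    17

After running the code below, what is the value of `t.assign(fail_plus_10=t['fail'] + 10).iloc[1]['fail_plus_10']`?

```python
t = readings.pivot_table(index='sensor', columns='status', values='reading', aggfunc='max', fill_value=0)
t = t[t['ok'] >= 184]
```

10

pivot: rows=sensor, cols=status, max(reading):
status  fail   ok  warn
sensor                 
s2         0  163   954
s4         0  392   505
s7       683    0     0
s8         0  184   286
filter rows where ok >= 184:
status  fail   ok  warn
sensor                 
s4         0  392   505
s8         0  184   286
add column fail_plus_10 = t['fail'] + 10:
status  fail   ok  warn  fail_plus_10
sensor                               
s4         0  392   505            10
s8         0  184   286            10
Then the value at position 1, column 'fail_plus_10': 10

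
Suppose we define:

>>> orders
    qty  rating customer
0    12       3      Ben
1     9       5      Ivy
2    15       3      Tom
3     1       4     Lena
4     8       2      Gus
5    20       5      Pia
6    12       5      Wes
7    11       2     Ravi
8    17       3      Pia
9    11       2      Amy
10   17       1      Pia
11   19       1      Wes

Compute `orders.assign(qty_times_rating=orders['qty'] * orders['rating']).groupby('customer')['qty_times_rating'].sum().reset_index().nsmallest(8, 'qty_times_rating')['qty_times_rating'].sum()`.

269

add column qty_times_rating = orders['qty'] * orders['rating']:
    qty  rating customer  qty_times_rating
0    12       3      Ben                36
1     9       5      Ivy                45
2    15       3      Tom                45
3     1       4     Lena                 4
4     8       2      Gus                16
5    20       5      Pia               100
6    12       5      Wes                60
7    11       2     Ravi                22
8    17       3      Pia                51
9    11       2      Amy                22
10   17       1      Pia                17
11   19       1      Wes                19
group by customer, sum of qty_times_rating:
customer
Amy      22
Ben      36
Gus      16
Ivy      45
Lena      4
Pia     168
Ravi     22
Tom      45
Wes      79
Name: qty_times_rating, dtype: int64
reset_index():
  customer  qty_times_rating
0      Amy                22
1      Ben                36
2      Gus                16
3      Ivy                45
4     Lena                 4
5      Pia               168
6     Ravi                22
7      Tom                45
8      Wes                79
take 8 rows with smallest qty_times_rating:
  customer  qty_times_rating
4     Lena                 4
2      Gus                16
0      Amy                22
6     Ravi                22
1      Ben                36
3      Ivy                45
7      Tom                45
8      Wes                79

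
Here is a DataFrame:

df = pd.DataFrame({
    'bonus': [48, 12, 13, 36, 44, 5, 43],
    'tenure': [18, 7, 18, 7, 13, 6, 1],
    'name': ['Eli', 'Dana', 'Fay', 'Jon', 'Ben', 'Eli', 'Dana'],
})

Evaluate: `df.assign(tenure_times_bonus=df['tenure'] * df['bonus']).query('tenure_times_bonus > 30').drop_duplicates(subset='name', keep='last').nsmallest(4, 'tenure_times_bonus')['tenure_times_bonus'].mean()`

275.25

add column tenure_times_bonus = df['tenure'] * df['bonus']:
   bonus  tenure  name  tenure_times_bonus
0     48      18   Eli                 864
1     12       7  Dana                  84
2     13      18   Fay                 234
3     36       7   Jon                 252
4     44      13   Ben                 572
5      5       6   Eli                  30
6     43       1  Dana                  43
filter rows where tenure_times_bonus > 30:
   bonus  tenure  name  tenure_times_bonus
0     48      18   Eli                 864
1     12       7  Dana                  84
2     13      18   Fay                 234
3     36       7   Jon                 252
4     44      13   Ben                 572
6     43       1  Dana                  43
drop duplicate name (keep=last):
   bonus  tenure  name  tenure_times_bonus
0     48      18   Eli                 864
2     13      18   Fay                 234
3     36       7   Jon                 252
4     44      13   Ben                 572
6     43       1  Dana                  43
take 4 rows with smallest tenure_times_bonus:
   bonus  tenure  name  tenure_times_bonus
6     43       1  Dana                  43
2     13      18   Fay                 234
3     36       7   Jon                 252
4     44      13   Ben                 572
Then the mean of column 'tenure_times_bonus': 275.25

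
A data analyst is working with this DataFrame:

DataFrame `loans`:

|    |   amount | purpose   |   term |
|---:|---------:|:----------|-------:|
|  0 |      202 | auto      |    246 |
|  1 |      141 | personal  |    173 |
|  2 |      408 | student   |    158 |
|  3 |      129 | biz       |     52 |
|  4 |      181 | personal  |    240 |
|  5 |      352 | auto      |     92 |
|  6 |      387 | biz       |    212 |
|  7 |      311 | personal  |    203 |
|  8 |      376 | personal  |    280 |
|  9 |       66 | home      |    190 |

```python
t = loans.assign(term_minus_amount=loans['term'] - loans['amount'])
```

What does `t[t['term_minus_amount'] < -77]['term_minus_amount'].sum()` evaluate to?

-889

add column term_minus_amount = loans['term'] - loans['amount']:
   amount   purpose  term  term_minus_amount
0     202      auto   246                 44
1     141  personal   173                 32
2     408   student   158               -250
3     129       biz    52                -77
4     181  personal   240                 59
5     352      auto    92               -260
6     387       biz   212               -175
7     311  personal   203               -108
8     376  personal   280                -96
9      66      home   190                124
filter rows where term_minus_amount < -77:
   amount   purpose  term  term_minus_amount
2     408   student   158               -250
5     352      auto    92               -260
6     387       biz   212               -175
7     311  personal   203               -108
8     376  personal   280                -96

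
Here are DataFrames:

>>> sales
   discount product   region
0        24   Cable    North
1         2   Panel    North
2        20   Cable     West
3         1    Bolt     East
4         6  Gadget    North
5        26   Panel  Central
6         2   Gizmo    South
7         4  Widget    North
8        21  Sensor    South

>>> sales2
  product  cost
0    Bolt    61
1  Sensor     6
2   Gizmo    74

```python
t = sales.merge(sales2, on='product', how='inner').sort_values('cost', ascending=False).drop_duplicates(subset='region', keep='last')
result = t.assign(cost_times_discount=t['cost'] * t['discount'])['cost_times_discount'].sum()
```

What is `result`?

merge on 'product' (how='inner') → 3 rows:
   discount product region  cost
0         1    Bolt   East    61
1         2   Gizmo  South    74
2        21  Sensor  South     6
sort by cost descending:
   discount product region  cost
1         2   Gizmo  South    74
0         1    Bolt   East    61
2        21  Sensor  South     6
drop duplicate region (keep=last):
   discount product region  cost
0         1    Bolt   East    61
2        21  Sensor  South     6
add column cost_times_discount = t['cost'] * t['discount']:
   discount product region  cost  cost_times_discount
0         1    Bolt   East    61                   61
2        21  Sensor  South     6                  126
Then the sum of column 'cost_times_discount': 187

187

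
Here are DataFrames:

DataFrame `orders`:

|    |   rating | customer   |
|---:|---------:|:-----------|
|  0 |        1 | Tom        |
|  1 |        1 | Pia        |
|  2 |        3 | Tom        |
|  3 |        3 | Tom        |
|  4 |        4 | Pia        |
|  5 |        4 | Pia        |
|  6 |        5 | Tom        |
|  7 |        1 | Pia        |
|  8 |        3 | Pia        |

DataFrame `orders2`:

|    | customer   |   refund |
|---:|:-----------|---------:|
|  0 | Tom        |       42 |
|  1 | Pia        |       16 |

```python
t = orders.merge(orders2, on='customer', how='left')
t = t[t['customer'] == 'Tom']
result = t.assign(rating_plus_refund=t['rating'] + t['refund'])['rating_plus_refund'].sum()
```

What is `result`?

180

merge on 'customer' (how='left') → 9 rows:
   rating customer  refund
0       1      Tom      42
1       1      Pia      16
2       3      Tom      42
3       3      Tom      42
4       4      Pia      16
5       4      Pia      16
6       5      Tom      42
7       1      Pia      16
8       3      Pia      16
filter rows where customer == 'Tom':
   rating customer  refund
0       1      Tom      42
2       3      Tom      42
3       3      Tom      42
6       5      Tom      42
add column rating_plus_refund = t['rating'] + t['refund']:
   rating customer  refund  rating_plus_refund
0       1      Tom      42                  43
2       3      Tom      42                  45
3       3      Tom      42                  45
6       5      Tom      42                  47
Taking the sum of column 'rating_plus_refund' gives 180.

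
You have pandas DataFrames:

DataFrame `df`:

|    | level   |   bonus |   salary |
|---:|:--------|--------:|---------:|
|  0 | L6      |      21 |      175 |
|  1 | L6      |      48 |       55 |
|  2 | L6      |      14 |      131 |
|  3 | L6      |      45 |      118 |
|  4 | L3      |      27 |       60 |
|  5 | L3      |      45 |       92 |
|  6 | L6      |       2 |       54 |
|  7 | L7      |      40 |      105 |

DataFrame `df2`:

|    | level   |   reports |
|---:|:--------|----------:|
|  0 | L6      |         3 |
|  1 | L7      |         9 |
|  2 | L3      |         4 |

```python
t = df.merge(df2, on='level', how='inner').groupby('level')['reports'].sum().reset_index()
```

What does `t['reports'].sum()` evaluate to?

merge on 'level' (how='inner') → 8 rows:
  level  bonus  salary  reports
0    L6     21     175        3
1    L6     48      55        3
2    L6     14     131        3
3    L6     45     118        3
4    L3     27      60        4
5    L3     45      92        4
6    L6      2      54        3
7    L7     40     105        9
group by level, sum of reports:
level
L3     8
L6    15
L7     9
Name: reports, dtype: int64
reset_index():
  level  reports
0    L3        8
1    L6       15
2    L7        9

32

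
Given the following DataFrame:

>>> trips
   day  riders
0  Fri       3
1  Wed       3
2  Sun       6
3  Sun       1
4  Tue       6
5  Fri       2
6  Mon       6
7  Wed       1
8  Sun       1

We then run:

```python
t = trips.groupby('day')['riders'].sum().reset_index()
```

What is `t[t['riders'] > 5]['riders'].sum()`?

group by day, sum of riders:
day
Fri    5
Mon    6
Sun    8
Tue    6
Wed    4
Name: riders, dtype: int64
reset_index():
   day  riders
0  Fri       5
1  Mon       6
2  Sun       8
3  Tue       6
4  Wed       4
filter rows where riders > 5:
   day  riders
1  Mon       6
2  Sun       8
3  Tue       6
Then the sum of column 'riders': 20

20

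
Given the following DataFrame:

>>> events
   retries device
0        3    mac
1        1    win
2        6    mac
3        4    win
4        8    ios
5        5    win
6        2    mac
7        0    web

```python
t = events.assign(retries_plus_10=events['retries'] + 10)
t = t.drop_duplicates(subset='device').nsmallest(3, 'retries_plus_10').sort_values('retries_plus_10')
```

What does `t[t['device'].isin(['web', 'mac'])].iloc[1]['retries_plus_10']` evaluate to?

add column retries_plus_10 = events['retries'] + 10:
   retries device  retries_plus_10
0        3    mac               13
1        1    win               11
2        6    mac               16
3        4    win               14
4        8    ios               18
5        5    win               15
6        2    mac               12
7        0    web               10
drop duplicate device (keep=first):
   retries device  retries_plus_10
0        3    mac               13
1        1    win               11
4        8    ios               18
7        0    web               10
take 3 rows with smallest retries_plus_10:
   retries device  retries_plus_10
7        0    web               10
1        1    win               11
0        3    mac               13
sort by retries_plus_10:
   retries device  retries_plus_10
7        0    web               10
1        1    win               11
0        3    mac               13
filter rows where device in ['web', 'mac']:
   retries device  retries_plus_10
7        0    web               10
0        3    mac               13
value at position 1, column 'retries_plus_10' → 13

13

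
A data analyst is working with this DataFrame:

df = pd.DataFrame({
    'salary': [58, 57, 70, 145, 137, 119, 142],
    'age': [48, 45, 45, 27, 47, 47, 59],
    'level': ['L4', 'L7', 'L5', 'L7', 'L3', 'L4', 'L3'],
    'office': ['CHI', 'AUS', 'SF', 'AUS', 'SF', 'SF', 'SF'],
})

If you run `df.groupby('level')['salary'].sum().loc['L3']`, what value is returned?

279

group by level, sum of salary:
level
L3    279
L4    177
L5     70
L7    202
Name: salary, dtype: int64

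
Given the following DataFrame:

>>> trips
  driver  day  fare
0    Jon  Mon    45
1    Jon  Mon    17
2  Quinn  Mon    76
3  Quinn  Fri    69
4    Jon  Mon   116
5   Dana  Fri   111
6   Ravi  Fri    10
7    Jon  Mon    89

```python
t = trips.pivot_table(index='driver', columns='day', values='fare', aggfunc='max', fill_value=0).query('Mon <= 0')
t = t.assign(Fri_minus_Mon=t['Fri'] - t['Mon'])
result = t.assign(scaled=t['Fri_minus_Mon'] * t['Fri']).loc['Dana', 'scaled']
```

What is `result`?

12321

pivot: rows=driver, cols=day, max(fare):
day     Fri  Mon
driver          
Dana    111    0
Jon       0  116
Quinn    69   76
Ravi     10    0
filter rows where Mon <= 0:
day     Fri  Mon
driver          
Dana    111    0
Ravi     10    0
add column Fri_minus_Mon = t['Fri'] - t['Mon']:
day     Fri  Mon  Fri_minus_Mon
driver                         
Dana    111    0            111
Ravi     10    0             10
add column scaled = t['Fri_minus_Mon'] * t['Fri']:
day     Fri  Mon  Fri_minus_Mon  scaled
driver                                 
Dana    111    0            111   12321
Ravi     10    0             10     100
So loc['Dana', 'scaled'] = 12321.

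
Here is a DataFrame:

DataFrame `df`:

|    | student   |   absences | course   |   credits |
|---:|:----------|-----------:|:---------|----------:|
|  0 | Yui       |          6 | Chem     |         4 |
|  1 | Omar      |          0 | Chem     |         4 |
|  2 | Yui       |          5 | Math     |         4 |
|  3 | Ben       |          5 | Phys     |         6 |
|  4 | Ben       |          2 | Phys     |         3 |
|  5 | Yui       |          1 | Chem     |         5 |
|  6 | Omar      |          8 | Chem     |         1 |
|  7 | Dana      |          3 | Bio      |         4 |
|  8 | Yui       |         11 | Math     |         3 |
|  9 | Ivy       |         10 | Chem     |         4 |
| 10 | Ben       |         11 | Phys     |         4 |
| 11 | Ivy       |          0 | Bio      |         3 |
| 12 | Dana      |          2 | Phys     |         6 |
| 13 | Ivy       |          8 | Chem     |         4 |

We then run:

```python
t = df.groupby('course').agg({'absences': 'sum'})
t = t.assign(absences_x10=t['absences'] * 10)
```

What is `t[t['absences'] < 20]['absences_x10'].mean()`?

group by course, sum of absences:
        absences
course          
Bio            3
Chem          33
Math          16
Phys          20
add column absences_x10 = t['absences'] * 10:
        absences  absences_x10
course                        
Bio            3            30
Chem          33           330
Math          16           160
Phys          20           200
filter rows where absences < 20:
        absences  absences_x10
course                        
Bio            3            30
Math          16           160
Then the mean of column 'absences_x10': 95.0

95.0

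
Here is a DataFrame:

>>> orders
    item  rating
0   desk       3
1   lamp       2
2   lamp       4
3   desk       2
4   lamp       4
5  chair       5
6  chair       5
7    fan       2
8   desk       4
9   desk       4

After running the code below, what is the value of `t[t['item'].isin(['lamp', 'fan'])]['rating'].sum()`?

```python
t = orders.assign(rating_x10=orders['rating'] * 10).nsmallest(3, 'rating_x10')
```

4

add column rating_x10 = orders['rating'] * 10:
    item  rating  rating_x10
0   desk       3          30
1   lamp       2          20
2   lamp       4          40
3   desk       2          20
4   lamp       4          40
5  chair       5          50
6  chair       5          50
7    fan       2          20
8   desk       4          40
9   desk       4          40
take 3 rows with smallest rating_x10:
   item  rating  rating_x10
1  lamp       2          20
3  desk       2          20
7   fan       2          20
filter rows where item in ['lamp', 'fan']:
   item  rating  rating_x10
1  lamp       2          20
7   fan       2          20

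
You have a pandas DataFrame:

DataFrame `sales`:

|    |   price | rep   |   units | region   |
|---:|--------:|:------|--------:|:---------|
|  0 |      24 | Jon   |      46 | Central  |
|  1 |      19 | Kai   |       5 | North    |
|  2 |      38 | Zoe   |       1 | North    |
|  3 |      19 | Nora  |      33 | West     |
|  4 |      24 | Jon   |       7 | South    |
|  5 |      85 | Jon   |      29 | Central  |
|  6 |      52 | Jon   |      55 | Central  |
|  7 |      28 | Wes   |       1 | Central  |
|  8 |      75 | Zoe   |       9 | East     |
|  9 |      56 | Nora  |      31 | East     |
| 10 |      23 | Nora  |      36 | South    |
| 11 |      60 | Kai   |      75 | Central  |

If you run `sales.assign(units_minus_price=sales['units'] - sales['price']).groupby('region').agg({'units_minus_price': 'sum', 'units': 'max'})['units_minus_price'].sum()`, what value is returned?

add column units_minus_price = sales['units'] - sales['price']:
    price   rep  units   region  units_minus_price
0      24   Jon     46  Central                 22
1      19   Kai      5    North                -14
2      38   Zoe      1    North                -37
3      19  Nora     33     West                 14
4      24   Jon      7    South                -17
5      85   Jon     29  Central                -56
6      52   Jon     55  Central                  3
7      28   Wes      1  Central                -27
8      75   Zoe      9     East                -66
9      56  Nora     31     East                -25
10     23  Nora     36    South                 13
11     60   Kai     75  Central                 15
group by region: sum(units_minus_price), max(units):
         units_minus_price  units
region                           
Central                -43     75
East                   -91     31
North                  -51      5
South                   -4     36
West                    14     33
Reading off the sum of column 'units_minus_price', we get -175.

-175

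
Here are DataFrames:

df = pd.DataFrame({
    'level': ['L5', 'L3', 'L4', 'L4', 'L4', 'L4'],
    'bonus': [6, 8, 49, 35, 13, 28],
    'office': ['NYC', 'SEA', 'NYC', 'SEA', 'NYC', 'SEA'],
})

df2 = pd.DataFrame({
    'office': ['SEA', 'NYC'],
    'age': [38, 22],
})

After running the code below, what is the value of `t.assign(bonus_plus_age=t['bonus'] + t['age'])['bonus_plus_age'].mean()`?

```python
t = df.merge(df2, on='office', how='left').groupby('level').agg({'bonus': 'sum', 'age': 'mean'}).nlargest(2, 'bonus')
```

merge on 'office' (how='left') → 6 rows:
  level  bonus office  age
0    L5      6    NYC   22
1    L3      8    SEA   38
2    L4     49    NYC   22
3    L4     35    SEA   38
4    L4     13    NYC   22
5    L4     28    SEA   38
group by level: sum(bonus), mean(age):
       bonus   age
level             
L3         8  38.0
L4       125  30.0
L5         6  22.0
take 2 rows with largest bonus:
       bonus   age
level             
L4       125  30.0
L3         8  38.0
add column bonus_plus_age = t['bonus'] + t['age']:
       bonus   age  bonus_plus_age
level                             
L4       125  30.0           155.0
L3         8  38.0            46.0

100.5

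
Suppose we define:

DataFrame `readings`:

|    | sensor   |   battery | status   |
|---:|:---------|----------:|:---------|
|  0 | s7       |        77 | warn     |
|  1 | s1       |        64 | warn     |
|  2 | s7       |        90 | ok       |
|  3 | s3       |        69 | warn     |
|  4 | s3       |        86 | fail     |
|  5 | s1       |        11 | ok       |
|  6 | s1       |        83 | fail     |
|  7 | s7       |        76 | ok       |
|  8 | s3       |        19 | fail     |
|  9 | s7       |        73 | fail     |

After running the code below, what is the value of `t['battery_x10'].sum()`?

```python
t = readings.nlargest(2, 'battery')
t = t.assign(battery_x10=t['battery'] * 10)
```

take 2 rows with largest battery:
  sensor  battery status
2     s7       90     ok
4     s3       86   fail
add column battery_x10 = t['battery'] * 10:
  sensor  battery status  battery_x10
2     s7       90     ok          900
4     s3       86   fail          860
Finally, sum of column 'battery_x10' = 1760.

1760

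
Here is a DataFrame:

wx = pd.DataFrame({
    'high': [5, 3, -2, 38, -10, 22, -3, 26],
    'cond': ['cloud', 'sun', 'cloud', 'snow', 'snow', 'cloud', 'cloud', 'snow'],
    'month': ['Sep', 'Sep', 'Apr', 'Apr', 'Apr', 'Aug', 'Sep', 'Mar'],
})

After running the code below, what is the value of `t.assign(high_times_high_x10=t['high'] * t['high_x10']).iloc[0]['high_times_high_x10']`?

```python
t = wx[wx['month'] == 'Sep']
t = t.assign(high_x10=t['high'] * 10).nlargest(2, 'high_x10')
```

250

filter rows where month == 'Sep':
   high   cond month
0     5  cloud   Sep
1     3    sun   Sep
6    -3  cloud   Sep
add column high_x10 = t['high'] * 10:
   high   cond month  high_x10
0     5  cloud   Sep        50
1     3    sun   Sep        30
6    -3  cloud   Sep       -30
take 2 rows with largest high_x10:
   high   cond month  high_x10
0     5  cloud   Sep        50
1     3    sun   Sep        30
add column high_times_high_x10 = t['high'] * t['high_x10']:
   high   cond month  high_x10  high_times_high_x10
0     5  cloud   Sep        50                  250
1     3    sun   Sep        30                   90
value at position 0, column 'high_times_high_x10' → 250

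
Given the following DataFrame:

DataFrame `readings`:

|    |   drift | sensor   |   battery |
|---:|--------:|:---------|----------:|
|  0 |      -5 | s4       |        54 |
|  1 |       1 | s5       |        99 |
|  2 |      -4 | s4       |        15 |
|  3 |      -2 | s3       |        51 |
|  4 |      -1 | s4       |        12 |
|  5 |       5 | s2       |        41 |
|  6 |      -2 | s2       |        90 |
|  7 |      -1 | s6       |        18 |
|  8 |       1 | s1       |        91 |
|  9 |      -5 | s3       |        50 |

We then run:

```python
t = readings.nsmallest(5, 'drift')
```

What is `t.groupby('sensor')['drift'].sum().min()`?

take 5 rows with smallest drift:
   drift sensor  battery
0     -5     s4       54
9     -5     s3       50
2     -4     s4       15
3     -2     s3       51
6     -2     s2       90
group by sensor, sum of drift:
sensor
s2   -2
s3   -7
s4   -9
Name: drift, dtype: int64

-9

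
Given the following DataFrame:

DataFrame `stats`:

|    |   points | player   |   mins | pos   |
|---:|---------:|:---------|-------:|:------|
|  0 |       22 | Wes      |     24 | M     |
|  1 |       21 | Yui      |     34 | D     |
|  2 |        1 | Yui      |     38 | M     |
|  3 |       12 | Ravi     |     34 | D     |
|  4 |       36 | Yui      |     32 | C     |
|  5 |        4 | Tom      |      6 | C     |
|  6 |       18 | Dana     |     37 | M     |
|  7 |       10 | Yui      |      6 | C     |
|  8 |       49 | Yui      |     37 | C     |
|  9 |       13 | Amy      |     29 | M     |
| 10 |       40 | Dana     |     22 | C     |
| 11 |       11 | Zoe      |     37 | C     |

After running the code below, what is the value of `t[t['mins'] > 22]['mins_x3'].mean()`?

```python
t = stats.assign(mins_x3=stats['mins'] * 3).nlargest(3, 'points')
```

103.5

add column mins_x3 = stats['mins'] * 3:
    points player  mins pos  mins_x3
0       22    Wes    24   M       72
1       21    Yui    34   D      102
2        1    Yui    38   M      114
3       12   Ravi    34   D      102
4       36    Yui    32   C       96
5        4    Tom     6   C       18
6       18   Dana    37   M      111
7       10    Yui     6   C       18
8       49    Yui    37   C      111
9       13    Amy    29   M       87
10      40   Dana    22   C       66
11      11    Zoe    37   C      111
take 3 rows with largest points:
    points player  mins pos  mins_x3
8       49    Yui    37   C      111
10      40   Dana    22   C       66
4       36    Yui    32   C       96
filter rows where mins > 22:
   points player  mins pos  mins_x3
8      49    Yui    37   C      111
4      36    Yui    32   C       96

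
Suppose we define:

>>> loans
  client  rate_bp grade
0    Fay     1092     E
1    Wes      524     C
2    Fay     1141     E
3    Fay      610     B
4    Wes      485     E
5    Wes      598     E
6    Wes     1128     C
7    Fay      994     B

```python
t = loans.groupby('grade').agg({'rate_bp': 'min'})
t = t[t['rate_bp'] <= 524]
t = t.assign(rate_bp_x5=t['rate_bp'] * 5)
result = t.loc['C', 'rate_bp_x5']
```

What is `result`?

2620

group by grade, min of rate_bp:
       rate_bp
grade         
B          610
C          524
E          485
filter rows where rate_bp <= 524:
       rate_bp
grade         
C          524
E          485
add column rate_bp_x5 = t['rate_bp'] * 5:
       rate_bp  rate_bp_x5
grade                     
C          524        2620
E          485        2425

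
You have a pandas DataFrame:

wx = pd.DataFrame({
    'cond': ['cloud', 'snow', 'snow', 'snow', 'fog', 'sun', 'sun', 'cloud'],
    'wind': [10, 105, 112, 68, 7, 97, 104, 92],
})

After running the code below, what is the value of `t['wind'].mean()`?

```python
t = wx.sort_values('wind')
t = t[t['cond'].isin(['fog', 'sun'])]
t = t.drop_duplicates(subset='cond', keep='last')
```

sort by wind:
    cond  wind
4    fog     7
0  cloud    10
3   snow    68
7  cloud    92
5    sun    97
6    sun   104
1   snow   105
2   snow   112
filter rows where cond in ['fog', 'sun']:
  cond  wind
4  fog     7
5  sun    97
6  sun   104
drop duplicate cond (keep=last):
  cond  wind
4  fog     7
6  sun   104
Then the mean of column 'wind': 55.5

55.5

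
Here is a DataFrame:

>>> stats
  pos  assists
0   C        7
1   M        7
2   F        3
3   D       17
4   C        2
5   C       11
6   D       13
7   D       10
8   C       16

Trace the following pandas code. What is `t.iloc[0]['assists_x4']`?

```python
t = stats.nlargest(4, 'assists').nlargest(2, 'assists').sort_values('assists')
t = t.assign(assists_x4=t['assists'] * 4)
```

64

take 4 rows with largest assists:
  pos  assists
3   D       17
8   C       16
6   D       13
5   C       11
take 2 rows with largest assists:
  pos  assists
3   D       17
8   C       16
sort by assists:
  pos  assists
8   C       16
3   D       17
add column assists_x4 = t['assists'] * 4:
  pos  assists  assists_x4
8   C       16          64
3   D       17          68
Then the value at position 0, column 'assists_x4': 64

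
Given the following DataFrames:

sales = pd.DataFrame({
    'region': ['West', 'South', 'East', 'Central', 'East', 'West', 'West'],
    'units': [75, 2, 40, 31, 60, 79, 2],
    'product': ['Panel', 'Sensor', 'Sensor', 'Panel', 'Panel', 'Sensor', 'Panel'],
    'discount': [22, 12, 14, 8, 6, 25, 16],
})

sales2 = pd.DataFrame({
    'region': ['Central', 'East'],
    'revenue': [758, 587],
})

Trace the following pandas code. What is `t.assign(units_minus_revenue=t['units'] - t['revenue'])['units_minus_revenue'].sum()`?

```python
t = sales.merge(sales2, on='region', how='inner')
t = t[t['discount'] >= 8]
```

merge on 'region' (how='inner') → 3 rows:
    region  units product  discount  revenue
0     East     40  Sensor        14      587
1  Central     31   Panel         8      758
2     East     60   Panel         6      587
filter rows where discount >= 8:
    region  units product  discount  revenue
0     East     40  Sensor        14      587
1  Central     31   Panel         8      758
add column units_minus_revenue = t['units'] - t['revenue']:
    region  units product  discount  revenue  units_minus_revenue
0     East     40  Sensor        14      587                 -547
1  Central     31   Panel         8      758                 -727

-1274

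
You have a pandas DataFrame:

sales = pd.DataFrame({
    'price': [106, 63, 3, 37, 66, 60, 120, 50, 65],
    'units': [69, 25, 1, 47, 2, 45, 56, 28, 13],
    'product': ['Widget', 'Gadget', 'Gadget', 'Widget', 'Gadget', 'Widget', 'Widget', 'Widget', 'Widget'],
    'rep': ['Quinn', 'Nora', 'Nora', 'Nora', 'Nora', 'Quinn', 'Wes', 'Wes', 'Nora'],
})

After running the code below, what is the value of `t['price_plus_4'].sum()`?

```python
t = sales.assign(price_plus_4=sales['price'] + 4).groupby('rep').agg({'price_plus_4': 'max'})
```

304

add column price_plus_4 = sales['price'] + 4:
   price  units product    rep  price_plus_4
0    106     69  Widget  Quinn           110
1     63     25  Gadget   Nora            67
2      3      1  Gadget   Nora             7
3     37     47  Widget   Nora            41
4     66      2  Gadget   Nora            70
5     60     45  Widget  Quinn            64
6    120     56  Widget    Wes           124
7     50     28  Widget    Wes            54
8     65     13  Widget   Nora            69
group by rep, max of price_plus_4:
       price_plus_4
rep                
Nora             70
Quinn           110
Wes             124
sum of column 'price_plus_4' → 304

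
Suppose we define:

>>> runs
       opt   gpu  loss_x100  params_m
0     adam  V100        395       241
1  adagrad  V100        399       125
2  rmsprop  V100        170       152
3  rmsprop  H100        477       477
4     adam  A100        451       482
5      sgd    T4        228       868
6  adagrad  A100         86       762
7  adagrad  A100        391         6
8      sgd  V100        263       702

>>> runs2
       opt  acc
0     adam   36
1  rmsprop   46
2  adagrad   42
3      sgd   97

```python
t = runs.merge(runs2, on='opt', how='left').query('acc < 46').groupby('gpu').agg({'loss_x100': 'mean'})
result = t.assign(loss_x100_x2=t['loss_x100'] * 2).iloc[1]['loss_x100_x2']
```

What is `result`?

merge on 'opt' (how='left') → 9 rows:
       opt   gpu  loss_x100  params_m  acc
0     adam  V100        395       241   36
1  adagrad  V100        399       125   42
2  rmsprop  V100        170       152   46
3  rmsprop  H100        477       477   46
4     adam  A100        451       482   36
5      sgd    T4        228       868   97
6  adagrad  A100         86       762   42
7  adagrad  A100        391         6   42
8      sgd  V100        263       702   97
filter rows where acc < 46:
       opt   gpu  loss_x100  params_m  acc
0     adam  V100        395       241   36
1  adagrad  V100        399       125   42
4     adam  A100        451       482   36
6  adagrad  A100         86       762   42
7  adagrad  A100        391         6   42
group by gpu, mean of loss_x100:
       loss_x100
gpu             
A100  309.333333
V100  397.000000
add column loss_x100_x2 = t['loss_x100'] * 2:
       loss_x100  loss_x100_x2
gpu                           
A100  309.333333    618.666667
V100  397.000000    794.000000
Then the value at position 1, column 'loss_x100_x2': 794.0

794.0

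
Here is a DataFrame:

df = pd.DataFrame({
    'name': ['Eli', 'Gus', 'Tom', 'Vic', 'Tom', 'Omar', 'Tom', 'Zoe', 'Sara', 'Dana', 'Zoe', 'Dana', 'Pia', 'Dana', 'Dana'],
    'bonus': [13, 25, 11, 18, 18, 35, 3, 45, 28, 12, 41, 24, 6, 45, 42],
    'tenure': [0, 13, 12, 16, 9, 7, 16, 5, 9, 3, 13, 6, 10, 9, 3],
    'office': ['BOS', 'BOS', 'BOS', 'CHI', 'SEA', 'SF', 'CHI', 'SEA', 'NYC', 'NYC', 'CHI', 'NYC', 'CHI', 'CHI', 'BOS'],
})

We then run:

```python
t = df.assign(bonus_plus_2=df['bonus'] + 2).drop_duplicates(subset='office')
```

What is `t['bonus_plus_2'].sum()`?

122

add column bonus_plus_2 = df['bonus'] + 2:
    name  bonus  tenure office  bonus_plus_2
0    Eli     13       0    BOS            15
1    Gus     25      13    BOS            27
2    Tom     11      12    BOS            13
3    Vic     18      16    CHI            20
4    Tom     18       9    SEA            20
5   Omar     35       7     SF            37
6    Tom      3      16    CHI             5
7    Zoe     45       5    SEA            47
8   Sara     28       9    NYC            30
9   Dana     12       3    NYC            14
10   Zoe     41      13    CHI            43
11  Dana     24       6    NYC            26
12   Pia      6      10    CHI             8
13  Dana     45       9    CHI            47
14  Dana     42       3    BOS            44
drop duplicate office (keep=first):
   name  bonus  tenure office  bonus_plus_2
0   Eli     13       0    BOS            15
3   Vic     18      16    CHI            20
4   Tom     18       9    SEA            20
5  Omar     35       7     SF            37
8  Sara     28       9    NYC            30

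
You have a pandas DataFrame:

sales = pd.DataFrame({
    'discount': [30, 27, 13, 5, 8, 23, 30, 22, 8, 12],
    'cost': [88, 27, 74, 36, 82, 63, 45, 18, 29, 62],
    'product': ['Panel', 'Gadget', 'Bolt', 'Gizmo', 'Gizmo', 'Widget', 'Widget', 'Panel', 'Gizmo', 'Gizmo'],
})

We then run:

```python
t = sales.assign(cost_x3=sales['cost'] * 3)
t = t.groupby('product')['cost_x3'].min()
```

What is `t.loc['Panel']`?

54

add column cost_x3 = sales['cost'] * 3:
   discount  cost product  cost_x3
0        30    88   Panel      264
1        27    27  Gadget       81
2        13    74    Bolt      222
3         5    36   Gizmo      108
4         8    82   Gizmo      246
5        23    63  Widget      189
6        30    45  Widget      135
7        22    18   Panel       54
8         8    29   Gizmo       87
9        12    62   Gizmo      186
group by product, min of cost_x3:
product
Bolt      222
Gadget     81
Gizmo      87
Panel      54
Widget    135
Name: cost_x3, dtype: int64
Hence 54.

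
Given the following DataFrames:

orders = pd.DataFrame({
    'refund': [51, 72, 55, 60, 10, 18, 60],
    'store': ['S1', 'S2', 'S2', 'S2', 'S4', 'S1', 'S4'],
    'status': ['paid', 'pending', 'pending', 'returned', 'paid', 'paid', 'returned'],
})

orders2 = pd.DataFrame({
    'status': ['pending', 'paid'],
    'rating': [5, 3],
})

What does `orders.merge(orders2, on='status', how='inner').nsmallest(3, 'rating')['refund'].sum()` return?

79

merge on 'status' (how='inner') → 5 rows:
   refund store   status  rating
0      51    S1     paid       3
1      72    S2  pending       5
2      55    S2  pending       5
3      10    S4     paid       3
4      18    S1     paid       3
take 3 rows with smallest rating:
   refund store status  rating
0      51    S1   paid       3
3      10    S4   paid       3
4      18    S1   paid       3
Then the sum of column 'refund': 79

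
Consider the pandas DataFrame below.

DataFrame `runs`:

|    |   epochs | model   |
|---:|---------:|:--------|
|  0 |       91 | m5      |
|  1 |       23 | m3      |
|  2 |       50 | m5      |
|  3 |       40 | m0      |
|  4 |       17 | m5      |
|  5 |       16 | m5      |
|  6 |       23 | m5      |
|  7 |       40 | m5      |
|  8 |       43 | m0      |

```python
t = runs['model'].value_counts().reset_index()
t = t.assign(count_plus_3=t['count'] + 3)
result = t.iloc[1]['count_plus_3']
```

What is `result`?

value_counts of model:
model
m5    6
m0    2
m3    1
Name: count, dtype: int64
reset_index():
  model  count
0    m5      6
1    m0      2
2    m3      1
add column count_plus_3 = t['count'] + 3:
  model  count  count_plus_3
0    m5      6             9
1    m0      2             5
2    m3      1             4
value at position 1, column 'count_plus_3' → 5

5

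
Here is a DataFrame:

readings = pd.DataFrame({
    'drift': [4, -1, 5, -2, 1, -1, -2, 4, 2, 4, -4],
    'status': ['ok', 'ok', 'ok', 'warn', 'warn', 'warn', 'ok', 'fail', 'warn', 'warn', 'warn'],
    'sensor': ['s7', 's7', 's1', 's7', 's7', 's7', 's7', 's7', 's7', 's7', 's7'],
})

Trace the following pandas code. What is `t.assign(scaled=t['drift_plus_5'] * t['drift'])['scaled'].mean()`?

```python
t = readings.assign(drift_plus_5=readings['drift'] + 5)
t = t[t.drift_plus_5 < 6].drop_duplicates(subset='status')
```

add column drift_plus_5 = readings['drift'] + 5:
    drift status sensor  drift_plus_5
0       4     ok     s7             9
1      -1     ok     s7             4
2       5     ok     s1            10
3      -2   warn     s7             3
4       1   warn     s7             6
5      -1   warn     s7             4
6      -2     ok     s7             3
7       4   fail     s7             9
8       2   warn     s7             7
9       4   warn     s7             9
10     -4   warn     s7             1
filter rows where drift_plus_5 < 6:
    drift status sensor  drift_plus_5
1      -1     ok     s7             4
3      -2   warn     s7             3
5      -1   warn     s7             4
6      -2     ok     s7             3
10     -4   warn     s7             1
drop duplicate status (keep=first):
   drift status sensor  drift_plus_5
1     -1     ok     s7             4
3     -2   warn     s7             3
add column scaled = t['drift_plus_5'] * t['drift']:
   drift status sensor  drift_plus_5  scaled
1     -1     ok     s7             4      -4
3     -2   warn     s7             3      -6
Reading off the mean of column 'scaled', we get -5.0.

-5.0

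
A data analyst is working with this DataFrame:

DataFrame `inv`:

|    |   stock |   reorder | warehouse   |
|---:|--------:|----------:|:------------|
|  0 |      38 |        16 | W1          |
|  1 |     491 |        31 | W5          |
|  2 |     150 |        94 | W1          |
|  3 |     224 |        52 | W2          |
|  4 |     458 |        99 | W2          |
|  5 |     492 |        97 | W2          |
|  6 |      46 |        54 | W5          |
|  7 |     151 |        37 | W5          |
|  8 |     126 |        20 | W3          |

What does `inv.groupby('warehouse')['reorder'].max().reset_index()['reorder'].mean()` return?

group by warehouse, max of reorder:
warehouse
W1    94
W2    99
W3    20
W5    54
Name: reorder, dtype: int64
reset_index():
  warehouse  reorder
0        W1       94
1        W2       99
2        W3       20
3        W5       54

66.75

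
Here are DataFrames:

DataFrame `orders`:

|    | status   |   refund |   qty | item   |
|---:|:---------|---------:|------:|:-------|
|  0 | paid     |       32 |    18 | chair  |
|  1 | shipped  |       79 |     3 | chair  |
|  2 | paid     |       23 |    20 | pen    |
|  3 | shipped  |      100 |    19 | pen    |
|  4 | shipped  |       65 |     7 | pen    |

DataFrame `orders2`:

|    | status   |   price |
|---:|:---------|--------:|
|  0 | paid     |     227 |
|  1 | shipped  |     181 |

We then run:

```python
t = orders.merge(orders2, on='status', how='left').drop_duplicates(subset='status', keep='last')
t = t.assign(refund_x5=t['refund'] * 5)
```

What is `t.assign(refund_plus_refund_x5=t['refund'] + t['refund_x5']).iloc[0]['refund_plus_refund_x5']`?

138

merge on 'status' (how='left') → 5 rows:
    status  refund  qty   item  price
0     paid      32   18  chair    227
1  shipped      79    3  chair    181
2     paid      23   20    pen    227
3  shipped     100   19    pen    181
4  shipped      65    7    pen    181
drop duplicate status (keep=last):
    status  refund  qty item  price
2     paid      23   20  pen    227
4  shipped      65    7  pen    181
add column refund_x5 = t['refund'] * 5:
    status  refund  qty item  price  refund_x5
2     paid      23   20  pen    227        115
4  shipped      65    7  pen    181        325
add column refund_plus_refund_x5 = t['refund'] + t['refund_x5']:
    status  refund  qty item  price  refund_x5  refund_plus_refund_x5
2     paid      23   20  pen    227        115                    138
4  shipped      65    7  pen    181        325                    390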